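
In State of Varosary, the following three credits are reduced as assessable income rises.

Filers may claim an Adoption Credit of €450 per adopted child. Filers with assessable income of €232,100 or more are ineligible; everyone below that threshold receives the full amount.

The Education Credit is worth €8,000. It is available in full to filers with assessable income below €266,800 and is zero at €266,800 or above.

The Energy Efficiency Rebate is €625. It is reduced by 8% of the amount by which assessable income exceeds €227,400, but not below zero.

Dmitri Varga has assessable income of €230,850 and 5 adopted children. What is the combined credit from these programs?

Adoption Credit: base = 5 × €450 = €2,250. €230,850 is below the €232,100 cutoff, so the full €2,250 applies.
Education Credit: €230,850 is below the €266,800 cutoff, so the full €8,000 applies.
Energy Efficiency Rebate: 8% of the €3,450 excess over €227,400 is €276; credit = €625 − €276 = €349.
Total: €2,250 + €8,000 + €349 = €10,599.

€10,599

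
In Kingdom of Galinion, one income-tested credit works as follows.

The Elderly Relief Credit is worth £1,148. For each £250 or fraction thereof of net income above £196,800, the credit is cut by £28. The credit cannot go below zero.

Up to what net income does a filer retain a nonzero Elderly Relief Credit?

£206,800

After 40 increments the reduction is 40 × £28 = £1,120, leaving £28; one more increment wipes it out. Increment 40 ends at excess 40 × £250 = £10,000, so the highest qualifying income is £196,800 + £10,000 = £206,800.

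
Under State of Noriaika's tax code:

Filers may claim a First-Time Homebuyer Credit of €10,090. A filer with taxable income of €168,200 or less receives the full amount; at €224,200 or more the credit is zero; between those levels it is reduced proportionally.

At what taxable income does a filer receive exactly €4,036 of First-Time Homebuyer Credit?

€201,800

€4,036 is 4,036/10,090 of the full €10,090, so 6,054/10,090 of the €56,000 range has been used: income = €168,200 + €56,000 × 6,054/10,090 = €201,800.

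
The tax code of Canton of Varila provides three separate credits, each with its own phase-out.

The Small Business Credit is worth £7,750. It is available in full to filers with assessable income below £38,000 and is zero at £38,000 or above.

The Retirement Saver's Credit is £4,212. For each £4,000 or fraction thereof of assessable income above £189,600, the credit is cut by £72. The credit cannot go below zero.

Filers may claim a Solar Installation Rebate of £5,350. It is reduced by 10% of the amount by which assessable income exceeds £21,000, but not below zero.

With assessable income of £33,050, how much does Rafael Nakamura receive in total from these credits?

£16,107

Small Business Credit: £33,050 is below the £38,000 cutoff, so the full £7,750 applies.
Retirement Saver's Credit: £33,050 is at or below the £189,600 threshold, so the full £4,212 applies.
Solar Installation Rebate: 10% of the £12,050 excess over £21,000 is £1,205; credit = £5,350 − £1,205 = £4,145.
Total: £7,750 + £4,212 + £4,145 = £16,107.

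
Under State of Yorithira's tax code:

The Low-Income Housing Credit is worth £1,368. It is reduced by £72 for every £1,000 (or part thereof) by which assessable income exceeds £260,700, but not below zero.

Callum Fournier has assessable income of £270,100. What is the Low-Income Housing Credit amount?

£648

Low-Income Housing Credit: income exceeds £260,700 by £9,400, which is 10 full-or-partial £1,000 increments; reduction = 10 × £72 = £720, leaving £648.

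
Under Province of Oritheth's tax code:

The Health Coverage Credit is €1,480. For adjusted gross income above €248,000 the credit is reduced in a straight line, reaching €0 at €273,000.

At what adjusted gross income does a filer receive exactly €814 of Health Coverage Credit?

€814 is 814/1,480 of the full €1,480, so 666/1,480 of the €25,000 range has been used: income = €248,000 + €25,000 × 666/1,480 = €259,250.

€259,250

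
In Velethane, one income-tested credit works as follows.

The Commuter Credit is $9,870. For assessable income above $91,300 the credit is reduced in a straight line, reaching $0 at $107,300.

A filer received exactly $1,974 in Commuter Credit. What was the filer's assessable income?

$1,974 is 1,974/9,870 of the full $9,870, so 7,896/9,870 of the $16,000 range has been used: income = $91,300 + $16,000 × 7,896/9,870 = $104,100.

$104,100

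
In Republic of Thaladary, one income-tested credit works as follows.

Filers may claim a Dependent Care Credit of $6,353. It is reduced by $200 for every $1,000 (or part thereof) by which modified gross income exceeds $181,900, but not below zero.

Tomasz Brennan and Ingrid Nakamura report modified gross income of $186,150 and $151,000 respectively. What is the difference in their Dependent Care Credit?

$1,000

Tomasz ($186,150): Dependent Care Credit: income exceeds $181,900 by $4,250, which is 5 full-or-partial $1,000 increments; reduction = 5 × $200 = $1,000, leaving $5,353.
Ingrid ($151,000): Dependent Care Credit: $151,000 is at or below the $181,900 threshold, so the full $6,353 applies.
Difference: |$5,353 − $6,353| = $1,000.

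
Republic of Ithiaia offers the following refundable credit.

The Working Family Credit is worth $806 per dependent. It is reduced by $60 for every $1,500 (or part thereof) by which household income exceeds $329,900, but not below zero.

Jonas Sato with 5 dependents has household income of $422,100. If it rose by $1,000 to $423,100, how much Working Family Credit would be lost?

At $422,100 — base = 5 × $806 = $4,030. income exceeds $329,900 by $92,200, which is 62 full-or-partial $1,500 increments; reduction = 62 × $60 = $3,720, leaving $310.
At $423,100 — base = 5 × $806 = $4,030. income exceeds $329,900 by $93,200, which is 63 full-or-partial $1,500 increments; reduction = 63 × $60 = $3,780, leaving $250.
Lost: $310 − $250 = $60.

$60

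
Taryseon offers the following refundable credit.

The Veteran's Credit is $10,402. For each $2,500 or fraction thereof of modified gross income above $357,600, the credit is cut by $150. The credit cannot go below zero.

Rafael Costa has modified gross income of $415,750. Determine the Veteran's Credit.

$6,802

Veteran's Credit: income exceeds $357,600 by $58,150, which is 24 full-or-partial $2,500 increments; reduction = 24 × $150 = $3,600, leaving $6,802.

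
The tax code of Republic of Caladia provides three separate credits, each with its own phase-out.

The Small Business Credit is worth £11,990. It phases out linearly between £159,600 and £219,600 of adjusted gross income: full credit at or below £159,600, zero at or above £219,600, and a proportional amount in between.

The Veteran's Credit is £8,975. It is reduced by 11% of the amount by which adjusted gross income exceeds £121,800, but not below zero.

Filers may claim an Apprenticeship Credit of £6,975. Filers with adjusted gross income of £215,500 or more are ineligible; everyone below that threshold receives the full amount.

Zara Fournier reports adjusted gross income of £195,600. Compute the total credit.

£12,628

Small Business Credit: £195,600 is £36,000 into a £60,000 phase-out range, leaving 24,000/60,000 of the credit: £11,990 × 24,000/60,000 = £4,796.
Veteran's Credit: 11% of the £73,800 excess over £121,800 is £8,118; credit = £8,975 − £8,118 = £857.
Apprenticeship Credit: £195,600 is below the £215,500 cutoff, so the full £6,975 applies.
Total: £4,796 + £857 + £6,975 = £12,628.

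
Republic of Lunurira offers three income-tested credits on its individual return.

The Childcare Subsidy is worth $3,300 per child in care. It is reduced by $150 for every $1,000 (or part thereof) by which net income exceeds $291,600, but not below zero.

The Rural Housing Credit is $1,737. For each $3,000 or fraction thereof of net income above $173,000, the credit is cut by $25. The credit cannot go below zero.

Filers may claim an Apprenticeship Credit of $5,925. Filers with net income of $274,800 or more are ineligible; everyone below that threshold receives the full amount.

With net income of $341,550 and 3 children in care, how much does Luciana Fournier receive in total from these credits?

Childcare Subsidy: base = 3 × $3,300 = $9,900. income exceeds $291,600 by $49,950, which is 50 full-or-partial $1,000 increments; reduction = 50 × $150 = $7,500, leaving $2,400.
Rural Housing Credit: income exceeds $173,000 by $168,550, which is 57 full-or-partial $3,000 increments; reduction = 57 × $25 = $1,425, leaving $312.
Apprenticeship Credit: $341,550 meets or exceeds the $274,800 cutoff, so the credit is $0.
Total: $2,400 + $312 + $0 = $2,712.

$2,712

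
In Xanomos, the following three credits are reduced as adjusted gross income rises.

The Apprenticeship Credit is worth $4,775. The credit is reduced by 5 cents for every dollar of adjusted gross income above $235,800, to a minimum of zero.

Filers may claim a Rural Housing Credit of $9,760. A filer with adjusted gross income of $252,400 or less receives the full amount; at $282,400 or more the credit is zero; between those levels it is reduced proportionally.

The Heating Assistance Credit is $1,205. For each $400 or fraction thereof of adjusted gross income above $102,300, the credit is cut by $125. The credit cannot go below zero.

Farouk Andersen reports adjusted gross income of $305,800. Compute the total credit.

Apprenticeship Credit: 5% of the $70,000 excess over $235,800 is $3,500; credit = $4,775 − $3,500 = $1,275.
Rural Housing Credit: $305,800 is at or above $282,400, so the credit is $0.
Heating Assistance Credit: income exceeds $102,300 by $203,500 → 509 increments × $125 = $63,625 ≥ base, so the credit is $0.
Total: $1,275 + $0 + $0 = $1,275.

$1,275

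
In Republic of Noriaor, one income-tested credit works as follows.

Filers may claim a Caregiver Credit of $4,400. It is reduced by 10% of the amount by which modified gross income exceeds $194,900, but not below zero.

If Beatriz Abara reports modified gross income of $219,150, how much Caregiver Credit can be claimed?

Caregiver Credit: 10% of the $24,250 excess over $194,900 is $2,425; credit = $4,400 − $2,425 = $1,975.

$1,975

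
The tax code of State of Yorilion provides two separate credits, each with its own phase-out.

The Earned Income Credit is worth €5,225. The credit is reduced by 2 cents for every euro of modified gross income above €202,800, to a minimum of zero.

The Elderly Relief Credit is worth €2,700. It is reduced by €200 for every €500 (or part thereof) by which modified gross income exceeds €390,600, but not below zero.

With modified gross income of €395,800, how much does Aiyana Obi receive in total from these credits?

Earned Income Credit: 2% of the €193,000 excess over €202,800 is €3,860; credit = €5,225 − €3,860 = €1,365.
Elderly Relief Credit: income exceeds €390,600 by €5,200, which is 11 full-or-partial €500 increments; reduction = 11 × €200 = €2,200, leaving €500.
Total: €1,365 + €500 = €1,865.

€1,865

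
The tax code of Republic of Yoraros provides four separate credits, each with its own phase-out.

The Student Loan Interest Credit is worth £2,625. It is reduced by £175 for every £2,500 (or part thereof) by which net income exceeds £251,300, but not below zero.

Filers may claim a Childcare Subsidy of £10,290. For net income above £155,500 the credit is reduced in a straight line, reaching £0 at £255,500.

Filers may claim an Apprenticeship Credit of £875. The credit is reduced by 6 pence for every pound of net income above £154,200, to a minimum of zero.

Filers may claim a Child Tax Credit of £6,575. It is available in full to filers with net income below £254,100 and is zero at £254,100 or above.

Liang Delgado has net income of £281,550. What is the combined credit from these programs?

Student Loan Interest Credit: income exceeds £251,300 by £30,250, which is 13 full-or-partial £2,500 increments; reduction = 13 × £175 = £2,275, leaving £350.
Childcare Subsidy: £281,550 is at or above £255,500, so the credit is £0.
Apprenticeship Credit: 6% of the £127,350 excess over £154,200 is £7,641 ≥ base, so the credit is £0.
Child Tax Credit: £281,550 meets or exceeds the £254,100 cutoff, so the credit is £0.
Total: £350 + £0 + £0 + £0 = £350.

£350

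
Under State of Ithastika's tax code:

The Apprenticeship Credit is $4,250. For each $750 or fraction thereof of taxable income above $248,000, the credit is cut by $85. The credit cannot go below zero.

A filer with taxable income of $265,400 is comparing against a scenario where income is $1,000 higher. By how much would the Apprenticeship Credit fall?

$85

At $265,400 — income exceeds $248,000 by $17,400, which is 24 full-or-partial $750 increments; reduction = 24 × $85 = $2,040, leaving $2,210.
At $266,400 — income exceeds $248,000 by $18,400, which is 25 full-or-partial $750 increments; reduction = 25 × $85 = $2,125, leaving $2,125.
Lost: $2,210 − $2,125 = $85.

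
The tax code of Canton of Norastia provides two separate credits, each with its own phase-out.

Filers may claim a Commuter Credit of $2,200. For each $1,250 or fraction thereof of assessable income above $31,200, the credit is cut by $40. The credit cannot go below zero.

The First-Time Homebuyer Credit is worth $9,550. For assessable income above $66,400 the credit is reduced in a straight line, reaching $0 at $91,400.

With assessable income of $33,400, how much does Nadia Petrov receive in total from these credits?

Commuter Credit: income exceeds $31,200 by $2,200, which is 2 full-or-partial $1,250 increments; reduction = 2 × $40 = $80, leaving $2,120.
First-Time Homebuyer Credit: $33,400 is at or below the $66,400 threshold, so the full $9,550 applies.
Total: $2,120 + $9,550 = $11,670.

$11,670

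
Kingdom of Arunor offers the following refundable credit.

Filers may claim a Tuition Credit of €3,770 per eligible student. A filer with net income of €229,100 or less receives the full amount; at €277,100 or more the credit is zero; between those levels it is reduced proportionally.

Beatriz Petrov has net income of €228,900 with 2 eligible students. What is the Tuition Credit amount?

€7,540

Tuition Credit: base = 2 × €3,770 = €7,540. €228,900 is at or below the €229,100 threshold, so the full €7,540 applies.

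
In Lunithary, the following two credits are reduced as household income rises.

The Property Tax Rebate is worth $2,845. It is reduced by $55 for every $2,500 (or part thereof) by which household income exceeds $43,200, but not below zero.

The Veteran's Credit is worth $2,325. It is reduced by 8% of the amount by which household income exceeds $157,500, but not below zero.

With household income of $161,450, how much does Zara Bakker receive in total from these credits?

Property Tax Rebate: income exceeds $43,200 by $118,250, which is 48 full-or-partial $2,500 increments; reduction = 48 × $55 = $2,640, leaving $205.
Veteran's Credit: 8% of the $3,950 excess over $157,500 is $316; credit = $2,325 − $316 = $2,009.
Total: $205 + $2,009 = $2,214.

$2,214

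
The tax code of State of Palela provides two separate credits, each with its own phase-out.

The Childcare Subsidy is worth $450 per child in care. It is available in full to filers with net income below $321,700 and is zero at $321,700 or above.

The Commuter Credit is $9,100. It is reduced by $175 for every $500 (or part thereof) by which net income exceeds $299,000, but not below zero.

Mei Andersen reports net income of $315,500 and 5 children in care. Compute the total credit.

Childcare Subsidy: base = 5 × $450 = $2,250. $315,500 is below the $321,700 cutoff, so the full $2,250 applies.
Commuter Credit: income exceeds $299,000 by $16,500, which is 33 full-or-partial $500 increments; reduction = 33 × $175 = $5,775, leaving $3,325.
Total: $2,250 + $3,325 = $5,575.

$5,575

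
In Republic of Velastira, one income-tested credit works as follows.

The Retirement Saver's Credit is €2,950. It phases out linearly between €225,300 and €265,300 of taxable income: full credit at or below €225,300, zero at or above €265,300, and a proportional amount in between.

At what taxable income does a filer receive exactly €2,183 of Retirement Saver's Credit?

€2,183 is 2,183/2,950 of the full €2,950, so 767/2,950 of the €40,000 range has been used: income = €225,300 + €40,000 × 767/2,950 = €235,700.

€235,700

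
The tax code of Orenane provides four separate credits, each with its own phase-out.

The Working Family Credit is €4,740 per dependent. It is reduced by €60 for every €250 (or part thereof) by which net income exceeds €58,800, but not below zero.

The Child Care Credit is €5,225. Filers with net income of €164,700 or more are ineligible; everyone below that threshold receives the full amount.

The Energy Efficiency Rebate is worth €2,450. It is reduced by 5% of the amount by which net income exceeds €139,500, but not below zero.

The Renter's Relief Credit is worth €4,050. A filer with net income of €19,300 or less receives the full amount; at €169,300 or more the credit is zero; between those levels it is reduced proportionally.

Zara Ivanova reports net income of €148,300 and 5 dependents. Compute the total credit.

€10,022

Working Family Credit: base = 5 × €4,740 = €23,700. income exceeds €58,800 by €89,500, which is 358 full-or-partial €250 increments; reduction = 358 × €60 = €21,480, leaving €2,220.
Child Care Credit: €148,300 is below the €164,700 cutoff, so the full €5,225 applies.
Energy Efficiency Rebate: 5% of the €8,800 excess over €139,500 is €440; credit = €2,450 − €440 = €2,010.
Renter's Relief Credit: €148,300 is €129,000 into a €150,000 phase-out range, leaving 21,000/150,000 of the credit: €4,050 × 21,000/150,000 = €567.
Total: €2,220 + €5,225 + €2,010 + €567 = €10,022.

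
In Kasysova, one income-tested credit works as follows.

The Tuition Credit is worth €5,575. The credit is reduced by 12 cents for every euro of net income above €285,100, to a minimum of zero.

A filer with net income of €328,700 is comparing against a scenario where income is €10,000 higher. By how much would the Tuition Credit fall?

At €328,700 — 12% of the €43,600 excess over €285,100 is €5,232; credit = €5,575 − €5,232 = €343.
At €338,700 — 12% of the €53,600 excess over €285,100 is €6,432 ≥ base, so the credit is €0.
Lost: €343 − €0 = €343.

€343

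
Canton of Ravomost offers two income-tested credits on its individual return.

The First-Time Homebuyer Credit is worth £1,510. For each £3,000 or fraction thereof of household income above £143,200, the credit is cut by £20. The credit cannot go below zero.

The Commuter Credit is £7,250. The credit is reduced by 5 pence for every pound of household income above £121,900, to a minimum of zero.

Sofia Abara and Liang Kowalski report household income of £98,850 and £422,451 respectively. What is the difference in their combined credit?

£8,760

Sofia (£98,850): First-Time Homebuyer Credit: £98,850 is at or below the £143,200 threshold, so the full £1,510 applies. Commuter Credit: £98,850 is at or below the £121,900 threshold, so the full £7,250 applies. total £1,510 + £7,250 = £8,760
Liang (£422,451): First-Time Homebuyer Credit: income exceeds £143,200 by £279,251 → 94 increments × £20 = £1,880 ≥ base, so the credit is £0. Commuter Credit: 5% of the £300,551 excess over £121,900 is £15,027.55 ≥ base, so the credit is £0. total £0 + £0 = £0
Difference: |£8,760 − £0| = £8,760.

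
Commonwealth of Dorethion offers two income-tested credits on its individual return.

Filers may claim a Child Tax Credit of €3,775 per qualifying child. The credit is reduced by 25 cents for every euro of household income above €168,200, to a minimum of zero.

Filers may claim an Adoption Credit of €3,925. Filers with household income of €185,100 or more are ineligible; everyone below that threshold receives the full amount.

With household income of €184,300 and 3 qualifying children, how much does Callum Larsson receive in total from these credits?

€11,225

Child Tax Credit: base = 3 × €3,775 = €11,325. 25% of the €16,100 excess over €168,200 is €4,025; credit = €11,325 − €4,025 = €7,300.
Adoption Credit: €184,300 is below the €185,100 cutoff, so the full €3,925 applies.
Total: €7,300 + €3,925 = €11,225.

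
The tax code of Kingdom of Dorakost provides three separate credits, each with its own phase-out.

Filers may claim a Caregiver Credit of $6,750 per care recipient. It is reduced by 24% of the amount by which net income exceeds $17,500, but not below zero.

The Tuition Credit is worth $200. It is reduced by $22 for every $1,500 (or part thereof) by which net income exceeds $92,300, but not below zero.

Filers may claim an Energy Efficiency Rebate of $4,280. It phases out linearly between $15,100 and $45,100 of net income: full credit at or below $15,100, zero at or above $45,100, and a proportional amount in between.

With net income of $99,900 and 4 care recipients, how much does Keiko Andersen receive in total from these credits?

Caregiver Credit: base = 4 × $6,750 = $27,000. 24% of the $82,400 excess over $17,500 is $19,776; credit = $27,000 − $19,776 = $7,224.
Tuition Credit: income exceeds $92,300 by $7,600, which is 6 full-or-partial $1,500 increments; reduction = 6 × $22 = $132, leaving $68.
Energy Efficiency Rebate: $99,900 is at or above $45,100, so the credit is $0.
Total: $7,224 + $68 + $0 = $7,292.

$7,292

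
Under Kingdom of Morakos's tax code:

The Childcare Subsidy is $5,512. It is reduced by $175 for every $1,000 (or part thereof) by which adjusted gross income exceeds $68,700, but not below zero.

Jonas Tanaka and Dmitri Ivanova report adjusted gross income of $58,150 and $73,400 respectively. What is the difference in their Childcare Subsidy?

$875

Jonas ($58,150): Childcare Subsidy: $58,150 is at or below the $68,700 threshold, so the full $5,512 applies.
Dmitri ($73,400): Childcare Subsidy: income exceeds $68,700 by $4,700, which is 5 full-or-partial $1,000 increments; reduction = 5 × $175 = $875, leaving $4,637.
Difference: |$5,512 − $4,637| = $875.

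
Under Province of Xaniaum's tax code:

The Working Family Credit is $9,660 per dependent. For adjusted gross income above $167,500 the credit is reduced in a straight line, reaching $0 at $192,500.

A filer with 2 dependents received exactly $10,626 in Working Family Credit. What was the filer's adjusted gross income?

Full credit = 2 × $9,660 = $19,320.
$10,626 is 10,626/19,320 of the full $19,320, so 8,694/19,320 of the $25,000 range has been used: income = $167,500 + $25,000 × 8,694/19,320 = $178,750.

$178,750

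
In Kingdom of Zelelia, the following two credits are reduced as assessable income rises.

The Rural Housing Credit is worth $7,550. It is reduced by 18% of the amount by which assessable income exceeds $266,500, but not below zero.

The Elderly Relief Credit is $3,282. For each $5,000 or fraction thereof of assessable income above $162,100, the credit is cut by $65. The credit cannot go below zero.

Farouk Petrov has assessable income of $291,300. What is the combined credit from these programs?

$4,678

Rural Housing Credit: 18% of the $24,800 excess over $266,500 is $4,464; credit = $7,550 − $4,464 = $3,086.
Elderly Relief Credit: income exceeds $162,100 by $129,200, which is 26 full-or-partial $5,000 increments; reduction = 26 × $65 = $1,690, leaving $1,592.
Total: $3,086 + $1,592 = $4,678.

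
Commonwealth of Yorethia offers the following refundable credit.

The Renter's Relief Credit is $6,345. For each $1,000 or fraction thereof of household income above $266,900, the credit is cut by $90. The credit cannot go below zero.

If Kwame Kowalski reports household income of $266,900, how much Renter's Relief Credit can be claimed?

Renter's Relief Credit: $266,900 is at or below the $266,900 threshold, so the full $6,345 applies.

$6,345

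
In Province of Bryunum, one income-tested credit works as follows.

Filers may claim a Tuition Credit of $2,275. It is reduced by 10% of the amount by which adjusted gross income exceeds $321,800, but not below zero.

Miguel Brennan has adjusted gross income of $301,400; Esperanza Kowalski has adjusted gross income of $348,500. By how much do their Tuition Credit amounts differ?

Miguel ($301,400): Tuition Credit: $301,400 is at or below the $321,800 threshold, so the full $2,275 applies.
Esperanza ($348,500): Tuition Credit: 10% of the $26,700 excess over $321,800 is $2,670 ≥ base, so the credit is $0.
Difference: |$2,275 − $0| = $2,275.

$2,275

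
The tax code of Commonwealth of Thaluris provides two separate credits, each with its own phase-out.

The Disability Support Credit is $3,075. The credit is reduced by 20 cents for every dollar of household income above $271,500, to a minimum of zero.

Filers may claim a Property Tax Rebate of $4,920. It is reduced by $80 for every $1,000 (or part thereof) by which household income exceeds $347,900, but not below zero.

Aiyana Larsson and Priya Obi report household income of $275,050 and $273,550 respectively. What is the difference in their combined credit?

$300

Aiyana ($275,050): Disability Support Credit: 20% of the $3,550 excess over $271,500 is $710; credit = $3,075 − $710 = $2,365. Property Tax Rebate: $275,050 is at or below the $347,900 threshold, so the full $4,920 applies. total $2,365 + $4,920 = $7,285
Priya ($273,550): Disability Support Credit: 20% of the $2,050 excess over $271,500 is $410; credit = $3,075 − $410 = $2,665. Property Tax Rebate: $273,550 is at or below the $347,900 threshold, so the full $4,920 applies. total $2,665 + $4,920 = $7,585
Difference: |$7,285 − $7,585| = $300.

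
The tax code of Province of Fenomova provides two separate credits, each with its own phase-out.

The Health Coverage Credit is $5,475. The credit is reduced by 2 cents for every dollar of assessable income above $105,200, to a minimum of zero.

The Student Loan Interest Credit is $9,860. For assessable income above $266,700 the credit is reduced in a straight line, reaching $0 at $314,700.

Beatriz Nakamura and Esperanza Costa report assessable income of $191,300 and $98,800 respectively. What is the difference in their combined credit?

Beatriz ($191,300): Health Coverage Credit: 2% of the $86,100 excess over $105,200 is $1,722; credit = $5,475 − $1,722 = $3,753. Student Loan Interest Credit: $191,300 is at or below the $266,700 threshold, so the full $9,860 applies. total $3,753 + $9,860 = $13,613
Esperanza ($98,800): Health Coverage Credit: $98,800 is at or below the $105,200 threshold, so the full $5,475 applies. Student Loan Interest Credit: $98,800 is at or below the $266,700 threshold, so the full $9,860 applies. total $5,475 + $9,860 = $15,335
Difference: |$13,613 − $15,335| = $1,722.

$1,722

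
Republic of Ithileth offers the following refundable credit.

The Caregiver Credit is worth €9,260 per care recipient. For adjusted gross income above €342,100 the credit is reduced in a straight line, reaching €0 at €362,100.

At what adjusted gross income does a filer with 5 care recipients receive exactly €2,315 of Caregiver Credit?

€361,100

Full credit = 5 × €9,260 = €46,300.
€2,315 is 2,315/46,300 of the full €46,300, so 43,985/46,300 of the €20,000 range has been used: income = €342,100 + €20,000 × 43,985/46,300 = €361,100.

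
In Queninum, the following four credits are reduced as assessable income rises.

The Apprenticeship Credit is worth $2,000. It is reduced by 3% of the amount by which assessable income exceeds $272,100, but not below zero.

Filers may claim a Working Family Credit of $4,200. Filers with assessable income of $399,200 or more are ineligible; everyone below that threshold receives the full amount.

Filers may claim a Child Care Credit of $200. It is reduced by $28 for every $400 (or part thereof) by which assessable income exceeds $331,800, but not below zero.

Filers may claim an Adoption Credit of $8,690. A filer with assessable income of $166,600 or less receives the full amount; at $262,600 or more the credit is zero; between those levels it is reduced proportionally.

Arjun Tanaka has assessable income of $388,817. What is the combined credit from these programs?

$4,200

Apprenticeship Credit: 3% of the $116,717 excess over $272,100 is $3,501.51 ≥ base, so the credit is $0.
Working Family Credit: $388,817 is below the $399,200 cutoff, so the full $4,200 applies.
Child Care Credit: income exceeds $331,800 by $57,017 → 143 increments × $28 = $4,004 ≥ base, so the credit is $0.
Adoption Credit: $388,817 is at or above $262,600, so the credit is $0.
Total: $0 + $4,200 + $0 + $0 = $4,200.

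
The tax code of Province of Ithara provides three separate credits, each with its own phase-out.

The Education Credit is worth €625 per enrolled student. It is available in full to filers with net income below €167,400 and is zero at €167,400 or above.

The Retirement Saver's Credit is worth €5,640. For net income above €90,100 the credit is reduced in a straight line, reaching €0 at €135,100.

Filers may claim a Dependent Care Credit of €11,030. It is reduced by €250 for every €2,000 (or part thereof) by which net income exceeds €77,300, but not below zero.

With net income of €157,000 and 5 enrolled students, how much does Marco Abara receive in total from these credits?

Education Credit: base = 5 × €625 = €3,125. €157,000 is below the €167,400 cutoff, so the full €3,125 applies.
Retirement Saver's Credit: €157,000 is at or above €135,100, so the credit is €0.
Dependent Care Credit: income exceeds €77,300 by €79,700, which is 40 full-or-partial €2,000 increments; reduction = 40 × €250 = €10,000, leaving €1,030.
Total: €3,125 + €0 + €1,030 = €4,155.

€4,155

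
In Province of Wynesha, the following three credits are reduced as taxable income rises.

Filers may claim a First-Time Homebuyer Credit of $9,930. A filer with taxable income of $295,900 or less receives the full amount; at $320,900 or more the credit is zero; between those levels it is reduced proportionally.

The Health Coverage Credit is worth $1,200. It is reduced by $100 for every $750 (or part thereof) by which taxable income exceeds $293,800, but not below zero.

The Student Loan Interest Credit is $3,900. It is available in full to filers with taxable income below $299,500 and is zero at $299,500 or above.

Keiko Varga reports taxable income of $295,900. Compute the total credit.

$14,730

First-Time Homebuyer Credit: $295,900 is at or below the $295,900 threshold, so the full $9,930 applies.
Health Coverage Credit: income exceeds $293,800 by $2,100, which is 3 full-or-partial $750 increments; reduction = 3 × $100 = $300, leaving $900.
Student Loan Interest Credit: $295,900 is below the $299,500 cutoff, so the full $3,900 applies.
Total: $9,930 + $900 + $3,900 = $14,730.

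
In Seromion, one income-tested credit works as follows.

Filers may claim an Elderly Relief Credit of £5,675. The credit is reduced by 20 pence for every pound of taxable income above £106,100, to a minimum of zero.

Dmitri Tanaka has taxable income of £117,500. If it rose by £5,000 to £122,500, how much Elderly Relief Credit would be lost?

£1,000

At £117,500 — 20% of the £11,400 excess over £106,100 is £2,280; credit = £5,675 − £2,280 = £3,395.
At £122,500 — 20% of the £16,400 excess over £106,100 is £3,280; credit = £5,675 − £3,280 = £2,395.
Lost: £3,395 − £2,395 = £1,000.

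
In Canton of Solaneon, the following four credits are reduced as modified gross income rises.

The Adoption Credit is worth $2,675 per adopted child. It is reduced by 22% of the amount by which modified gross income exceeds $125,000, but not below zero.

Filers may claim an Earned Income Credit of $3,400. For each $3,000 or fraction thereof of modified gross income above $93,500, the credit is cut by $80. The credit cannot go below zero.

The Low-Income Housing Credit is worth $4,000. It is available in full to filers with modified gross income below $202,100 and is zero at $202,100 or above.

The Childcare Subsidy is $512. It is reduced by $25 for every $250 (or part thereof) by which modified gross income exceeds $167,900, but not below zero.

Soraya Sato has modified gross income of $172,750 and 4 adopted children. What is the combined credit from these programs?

$5,447

Adoption Credit: base = 4 × $2,675 = $10,700. 22% of the $47,750 excess over $125,000 is $10,505; credit = $10,700 − $10,505 = $195.
Earned Income Credit: income exceeds $93,500 by $79,250, which is 27 full-or-partial $3,000 increments; reduction = 27 × $80 = $2,160, leaving $1,240.
Low-Income Housing Credit: $172,750 is below the $202,100 cutoff, so the full $4,000 applies.
Childcare Subsidy: income exceeds $167,900 by $4,850, which is 20 full-or-partial $250 increments; reduction = 20 × $25 = $500, leaving $12.
Total: $195 + $1,240 + $4,000 + $12 = $5,447.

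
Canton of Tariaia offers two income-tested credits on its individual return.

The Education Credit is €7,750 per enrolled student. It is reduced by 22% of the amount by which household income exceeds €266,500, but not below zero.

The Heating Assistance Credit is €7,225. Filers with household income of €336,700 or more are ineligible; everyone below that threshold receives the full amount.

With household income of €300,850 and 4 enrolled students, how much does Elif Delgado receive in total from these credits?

€30,668

Education Credit: base = 4 × €7,750 = €31,000. 22% of the €34,350 excess over €266,500 is €7,557; credit = €31,000 − €7,557 = €23,443.
Heating Assistance Credit: €300,850 is below the €336,700 cutoff, so the full €7,225 applies.
Total: €23,443 + €7,225 = €30,668.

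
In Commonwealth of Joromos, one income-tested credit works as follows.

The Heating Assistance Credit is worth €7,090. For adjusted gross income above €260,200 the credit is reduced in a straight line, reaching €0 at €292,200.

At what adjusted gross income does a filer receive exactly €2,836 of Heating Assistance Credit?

€279,400

€2,836 is 2,836/7,090 of the full €7,090, so 4,254/7,090 of the €32,000 range has been used: income = €260,200 + €32,000 × 4,254/7,090 = €279,400.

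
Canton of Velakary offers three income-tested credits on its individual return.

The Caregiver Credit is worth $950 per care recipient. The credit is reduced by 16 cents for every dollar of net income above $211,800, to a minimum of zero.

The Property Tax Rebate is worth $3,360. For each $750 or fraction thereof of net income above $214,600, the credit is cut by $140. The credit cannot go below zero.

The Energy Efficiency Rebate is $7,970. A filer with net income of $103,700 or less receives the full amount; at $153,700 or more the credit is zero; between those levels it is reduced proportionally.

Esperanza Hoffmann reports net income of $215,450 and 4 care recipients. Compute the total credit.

Caregiver Credit: base = 4 × $950 = $3,800. 16% of the $3,650 excess over $211,800 is $584; credit = $3,800 − $584 = $3,216.
Property Tax Rebate: income exceeds $214,600 by $850, which is 2 full-or-partial $750 increments; reduction = 2 × $140 = $280, leaving $3,080.
Energy Efficiency Rebate: $215,450 is at or above $153,700, so the credit is $0.
Total: $3,216 + $3,080 + $0 = $6,296.

$6,296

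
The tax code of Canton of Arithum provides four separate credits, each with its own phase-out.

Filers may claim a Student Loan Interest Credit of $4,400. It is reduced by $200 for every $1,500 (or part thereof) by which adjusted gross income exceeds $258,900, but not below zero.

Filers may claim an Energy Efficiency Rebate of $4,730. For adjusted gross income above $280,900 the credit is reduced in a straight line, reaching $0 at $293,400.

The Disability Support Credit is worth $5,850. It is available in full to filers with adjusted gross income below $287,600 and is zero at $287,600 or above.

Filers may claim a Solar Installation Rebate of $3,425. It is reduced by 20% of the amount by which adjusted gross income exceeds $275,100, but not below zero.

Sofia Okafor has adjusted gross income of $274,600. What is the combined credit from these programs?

$16,205

Student Loan Interest Credit: income exceeds $258,900 by $15,700, which is 11 full-or-partial $1,500 increments; reduction = 11 × $200 = $2,200, leaving $2,200.
Energy Efficiency Rebate: $274,600 is at or below the $280,900 threshold, so the full $4,730 applies.
Disability Support Credit: $274,600 is below the $287,600 cutoff, so the full $5,850 applies.
Solar Installation Rebate: $274,600 is at or below the $275,100 threshold, so the full $3,425 applies.
Total: $2,200 + $4,730 + $5,850 + $3,425 = $16,205.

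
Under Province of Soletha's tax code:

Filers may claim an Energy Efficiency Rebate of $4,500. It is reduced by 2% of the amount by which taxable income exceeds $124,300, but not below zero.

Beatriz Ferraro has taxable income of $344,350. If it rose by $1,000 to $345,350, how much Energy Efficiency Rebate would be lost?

$20

At $344,350 — 2% of the $220,050 excess over $124,300 is $4,401; credit = $4,500 − $4,401 = $99.
At $345,350 — 2% of the $221,050 excess over $124,300 is $4,421; credit = $4,500 − $4,421 = $79.
Lost: $99 − $79 = $20.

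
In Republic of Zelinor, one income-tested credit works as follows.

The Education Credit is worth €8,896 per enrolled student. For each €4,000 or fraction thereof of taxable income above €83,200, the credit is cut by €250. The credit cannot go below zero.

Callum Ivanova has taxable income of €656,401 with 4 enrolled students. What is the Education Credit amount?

€0

Education Credit: base = 4 × €8,896 = €35,584. income exceeds €83,200 by €573,201 → 144 increments × €250 = €36,000 ≥ base, so the credit is €0.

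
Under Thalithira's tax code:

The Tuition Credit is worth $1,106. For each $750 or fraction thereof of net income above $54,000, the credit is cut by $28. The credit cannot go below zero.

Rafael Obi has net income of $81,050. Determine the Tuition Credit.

Tuition Credit: income exceeds $54,000 by $27,050, which is 37 full-or-partial $750 increments; reduction = 37 × $28 = $1,036, leaving $70.

$70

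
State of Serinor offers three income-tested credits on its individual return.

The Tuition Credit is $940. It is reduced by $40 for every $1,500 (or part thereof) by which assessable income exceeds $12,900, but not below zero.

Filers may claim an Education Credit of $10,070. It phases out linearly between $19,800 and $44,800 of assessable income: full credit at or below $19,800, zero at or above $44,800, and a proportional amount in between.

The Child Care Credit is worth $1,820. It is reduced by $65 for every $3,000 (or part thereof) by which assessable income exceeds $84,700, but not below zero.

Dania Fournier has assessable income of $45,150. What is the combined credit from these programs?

$1,880

Tuition Credit: income exceeds $12,900 by $32,250, which is 22 full-or-partial $1,500 increments; reduction = 22 × $40 = $880, leaving $60.
Education Credit: $45,150 is at or above $44,800, so the credit is $0.
Child Care Credit: $45,150 is at or below the $84,700 threshold, so the full $1,820 applies.
Total: $60 + $0 + $1,820 = $1,880.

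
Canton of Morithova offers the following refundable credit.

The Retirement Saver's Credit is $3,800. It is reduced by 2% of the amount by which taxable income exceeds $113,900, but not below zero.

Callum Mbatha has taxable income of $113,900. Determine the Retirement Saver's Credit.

$3,800

Retirement Saver's Credit: $113,900 is at or below the $113,900 threshold, so the full $3,800 applies.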